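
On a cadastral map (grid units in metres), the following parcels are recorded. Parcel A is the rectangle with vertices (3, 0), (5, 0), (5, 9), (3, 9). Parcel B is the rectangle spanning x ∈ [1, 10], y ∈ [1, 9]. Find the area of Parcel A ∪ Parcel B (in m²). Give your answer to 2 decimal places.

By inclusion–exclusion:
Individual areas: |Parcel A| = 18, |Parcel B| = 72.
|Parcel A∩Parcel B|: x∈[3,5], y∈[1,9] → 2·8 = 16.
|Parcel A ∪ Parcel B| = 90 − 16 = 74.00.

74.00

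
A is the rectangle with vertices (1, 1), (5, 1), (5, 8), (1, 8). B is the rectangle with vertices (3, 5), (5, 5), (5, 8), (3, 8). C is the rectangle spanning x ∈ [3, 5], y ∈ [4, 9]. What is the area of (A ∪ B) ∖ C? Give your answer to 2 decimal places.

20.00

|A ∪ B| = 28.
|(A ∪ B) ∩ C| = 8.
|(A ∪ B) ∖ C| = 28 − 8 = 20.00.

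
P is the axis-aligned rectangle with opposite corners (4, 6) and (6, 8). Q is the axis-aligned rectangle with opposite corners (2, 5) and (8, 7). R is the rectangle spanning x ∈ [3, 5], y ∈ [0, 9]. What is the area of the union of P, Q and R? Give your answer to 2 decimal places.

By inclusion–exclusion:
Individual areas: |P| = 4, |Q| = 12, |R| = 18.
|P∩Q|: x∈[4,6], y∈[6,7] → 2·1 = 2.
|P∩R|: x∈[4,5], y∈[6,8] → 1·2 = 2.
|Q∩R|: x∈[3,5], y∈[5,7] → 2·2 = 4.
|P∩Q∩R| = 1.
|P ∪ Q ∪ R| = 34 − 8 + 1 = 27.00.

27.00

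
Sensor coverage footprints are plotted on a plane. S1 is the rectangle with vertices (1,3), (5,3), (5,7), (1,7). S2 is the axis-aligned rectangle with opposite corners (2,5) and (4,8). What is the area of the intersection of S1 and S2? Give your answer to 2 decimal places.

|S1∩S2|: x∈[2,4], y∈[5,7] → 2·2 = 4.

4.00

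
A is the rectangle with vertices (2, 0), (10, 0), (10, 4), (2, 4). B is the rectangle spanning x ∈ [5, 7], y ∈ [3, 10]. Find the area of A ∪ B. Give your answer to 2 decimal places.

44.00

By inclusion–exclusion:
Individual areas: |A| = 32, |B| = 14.
|A∩B|: x∈[5,7], y∈[3,4] → 2·1 = 2.
|A ∪ B| = 46 − 2 = 44.00.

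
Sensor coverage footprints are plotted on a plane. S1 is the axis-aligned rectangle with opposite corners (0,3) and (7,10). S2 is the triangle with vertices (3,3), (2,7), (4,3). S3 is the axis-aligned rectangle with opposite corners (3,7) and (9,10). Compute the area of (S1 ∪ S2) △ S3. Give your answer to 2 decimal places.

|S1 ∪ S2| = 49.
|(S1 ∪ S2) ∩ S3| = 12.
|(S1 ∪ S2) △ S3| = 49 + 18 − 24 = 43.00.

43.00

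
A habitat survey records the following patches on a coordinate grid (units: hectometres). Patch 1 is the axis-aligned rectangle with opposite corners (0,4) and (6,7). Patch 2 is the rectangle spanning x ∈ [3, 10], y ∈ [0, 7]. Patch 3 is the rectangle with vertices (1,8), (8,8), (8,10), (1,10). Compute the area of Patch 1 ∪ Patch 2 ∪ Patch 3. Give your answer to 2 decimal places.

By inclusion–exclusion:
Individual areas: |Patch 1| = 18, |Patch 2| = 49, |Patch 3| = 14.
|Patch 1∩Patch 2|: x∈[3,6], y∈[4,7] → 3·3 = 9.
|Patch 1∩Patch 3| = 0 (no overlap).
|Patch 2∩Patch 3| = 0 (no overlap).
|Patch 1∩Patch 2∩Patch 3| = 0.
|Patch 1 ∪ Patch 2 ∪ Patch 3| = 81 − 9 + 0 = 72.00.

72.00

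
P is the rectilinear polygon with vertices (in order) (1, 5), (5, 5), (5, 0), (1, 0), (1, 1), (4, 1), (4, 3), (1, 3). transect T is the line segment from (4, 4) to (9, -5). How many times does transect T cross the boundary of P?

1

The segment meets the boundary at (5,2.2).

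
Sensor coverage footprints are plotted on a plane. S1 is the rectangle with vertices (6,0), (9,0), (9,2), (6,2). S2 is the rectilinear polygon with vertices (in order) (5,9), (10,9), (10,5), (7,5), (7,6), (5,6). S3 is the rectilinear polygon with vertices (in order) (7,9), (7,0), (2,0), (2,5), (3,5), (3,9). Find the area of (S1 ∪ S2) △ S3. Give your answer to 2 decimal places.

49.00

|S1 ∪ S2| = 24.
|(S1 ∪ S2) ∩ S3| = 8.
|(S1 ∪ S2) △ S3| = 24 + 41 − 16 = 49.00.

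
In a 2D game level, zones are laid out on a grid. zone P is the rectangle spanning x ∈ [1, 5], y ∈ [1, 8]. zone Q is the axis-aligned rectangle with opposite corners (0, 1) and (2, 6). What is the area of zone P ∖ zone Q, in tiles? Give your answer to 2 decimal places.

23.00

|zone P∩zone Q|: x∈[1,2], y∈[1,6] → 1·5 = 5.
|zone P| = 28.
|zone P ∖ zone Q| = |zone P| − |zone P∩zone Q| = 28 − 5 = 23.00.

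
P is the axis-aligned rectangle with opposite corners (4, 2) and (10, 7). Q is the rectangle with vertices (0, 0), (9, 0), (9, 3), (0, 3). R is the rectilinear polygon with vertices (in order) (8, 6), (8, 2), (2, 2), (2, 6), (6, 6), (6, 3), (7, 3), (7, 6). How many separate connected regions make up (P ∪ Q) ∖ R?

1

(P ∪ Q) ∖ R is a single connected region.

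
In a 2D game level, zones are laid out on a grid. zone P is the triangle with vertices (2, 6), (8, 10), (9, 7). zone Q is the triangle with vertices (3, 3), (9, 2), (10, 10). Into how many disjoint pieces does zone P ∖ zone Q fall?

1

zone P ∖ zone Q is a single connected region.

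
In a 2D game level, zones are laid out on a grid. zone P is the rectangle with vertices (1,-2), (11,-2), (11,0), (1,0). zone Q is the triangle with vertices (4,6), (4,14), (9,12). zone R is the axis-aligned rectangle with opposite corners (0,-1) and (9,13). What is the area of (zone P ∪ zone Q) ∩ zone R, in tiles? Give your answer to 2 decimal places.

26.75

|zone P ∪ zone Q| = 40.
|(zone P ∪ zone Q) ∩ zone R| = 26.75.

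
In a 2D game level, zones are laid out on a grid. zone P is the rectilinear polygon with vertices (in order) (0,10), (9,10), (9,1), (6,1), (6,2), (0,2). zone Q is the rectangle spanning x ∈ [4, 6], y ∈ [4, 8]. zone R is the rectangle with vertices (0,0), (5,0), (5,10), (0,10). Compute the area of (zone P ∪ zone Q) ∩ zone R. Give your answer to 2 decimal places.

40.00

The region (zone P ∪ zone Q) ∩ zone R is the polygon with vertices (0,2), (0,10), (5,10), (5,2).
By the shoelace formula its area is 40.00.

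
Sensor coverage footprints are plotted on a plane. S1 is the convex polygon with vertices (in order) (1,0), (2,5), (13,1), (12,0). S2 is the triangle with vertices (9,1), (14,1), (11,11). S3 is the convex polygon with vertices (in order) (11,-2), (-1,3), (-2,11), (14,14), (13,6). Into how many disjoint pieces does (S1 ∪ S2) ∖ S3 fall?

2

(S1 ∪ S2) ∖ S3 splits into 2 disjoint pieces (area 5.4773, area 5.2).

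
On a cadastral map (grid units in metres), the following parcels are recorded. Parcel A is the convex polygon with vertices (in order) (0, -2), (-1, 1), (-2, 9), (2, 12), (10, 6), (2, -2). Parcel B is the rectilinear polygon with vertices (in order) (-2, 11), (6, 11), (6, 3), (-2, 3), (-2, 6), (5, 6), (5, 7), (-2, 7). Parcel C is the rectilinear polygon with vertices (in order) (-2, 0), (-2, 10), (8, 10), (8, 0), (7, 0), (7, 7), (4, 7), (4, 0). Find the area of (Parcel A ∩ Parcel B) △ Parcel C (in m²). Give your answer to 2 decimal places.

|Parcel A ∩ Parcel B| = 49.7292.
|(Parcel A ∩ Parcel B) ∩ Parcel C| = 38.7292.
|(Parcel A ∩ Parcel B) △ Parcel C| = 49.7292 + 79 − 77.4583 = 51.27.

51.27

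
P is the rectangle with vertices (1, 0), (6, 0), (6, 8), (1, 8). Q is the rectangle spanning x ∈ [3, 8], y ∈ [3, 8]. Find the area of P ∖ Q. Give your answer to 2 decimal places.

|P∩Q|: x∈[3,6], y∈[3,8] → 3·5 = 15.
|P| = 40.
|P ∖ Q| = |P| − |P∩Q| = 40 − 15 = 25.00.

25.00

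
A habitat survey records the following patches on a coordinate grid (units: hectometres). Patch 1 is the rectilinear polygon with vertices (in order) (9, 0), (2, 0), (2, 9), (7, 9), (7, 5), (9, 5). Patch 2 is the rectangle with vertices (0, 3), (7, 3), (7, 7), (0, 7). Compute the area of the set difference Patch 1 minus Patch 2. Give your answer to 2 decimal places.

35.00

|Patch 1| = 55, |Patch 1∩Patch 2| = 20.
|Patch 1 ∖ Patch 2| = |Patch 1| − |Patch 1∩Patch 2| = 55 − 20 = 35.00.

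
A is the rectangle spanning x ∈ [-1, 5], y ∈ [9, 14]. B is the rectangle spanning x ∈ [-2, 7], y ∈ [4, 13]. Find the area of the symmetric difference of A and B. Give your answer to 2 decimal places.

|A∩B|: x∈[-1,5], y∈[9,13] → 6·4 = 24.
|A △ B| = |A| + |B| − 2·|A∩B| = 30 + 81 − 48 = 63.00.

63.00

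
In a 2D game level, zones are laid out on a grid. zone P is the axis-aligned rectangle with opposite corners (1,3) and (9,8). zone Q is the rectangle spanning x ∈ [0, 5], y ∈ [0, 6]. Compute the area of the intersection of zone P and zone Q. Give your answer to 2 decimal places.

12.00

|zone P∩zone Q|: x∈[1,5], y∈[3,6] → 4·3 = 12.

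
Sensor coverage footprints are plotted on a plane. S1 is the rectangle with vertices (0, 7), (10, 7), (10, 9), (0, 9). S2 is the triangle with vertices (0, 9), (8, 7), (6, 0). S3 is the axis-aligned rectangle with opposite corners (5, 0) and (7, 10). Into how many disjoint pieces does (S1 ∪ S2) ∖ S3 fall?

2

(S1 ∪ S2) ∖ S3 splits into 2 disjoint pieces (area 7.75, area 20.0833).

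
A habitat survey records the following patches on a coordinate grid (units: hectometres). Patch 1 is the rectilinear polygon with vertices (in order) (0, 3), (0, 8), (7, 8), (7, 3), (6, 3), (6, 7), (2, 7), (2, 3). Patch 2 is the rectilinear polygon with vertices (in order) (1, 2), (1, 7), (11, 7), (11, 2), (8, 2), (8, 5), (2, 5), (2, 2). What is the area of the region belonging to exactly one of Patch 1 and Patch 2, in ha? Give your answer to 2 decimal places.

39.00

|Patch 1| = 19, |Patch 2| = 32, |Patch 1∩Patch 2| = 6.
|Patch 1 △ Patch 2| = |Patch 1| + |Patch 2| − 2·|Patch 1∩Patch 2| = 19 + 32 − 12 = 39.00.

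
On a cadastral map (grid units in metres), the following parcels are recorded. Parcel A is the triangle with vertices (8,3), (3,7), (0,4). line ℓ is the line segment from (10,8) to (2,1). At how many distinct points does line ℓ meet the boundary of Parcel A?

2

The segment meets the boundary at (4.75,3.406), (6.06,4.552).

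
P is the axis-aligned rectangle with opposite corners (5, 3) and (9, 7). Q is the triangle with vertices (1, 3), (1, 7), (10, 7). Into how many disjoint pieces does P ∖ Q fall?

P ∖ Q is a single connected region.

1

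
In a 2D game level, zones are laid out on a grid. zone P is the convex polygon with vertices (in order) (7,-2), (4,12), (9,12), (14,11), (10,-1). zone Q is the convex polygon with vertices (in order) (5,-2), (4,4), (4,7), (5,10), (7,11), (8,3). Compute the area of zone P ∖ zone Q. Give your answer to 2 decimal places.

66.91

|zone P| = 87, |zone P∩zone Q| = 20.0866.
|zone P ∖ zone Q| = |zone P| − |zone P∩zone Q| = 87 − 20.0866 = 66.91.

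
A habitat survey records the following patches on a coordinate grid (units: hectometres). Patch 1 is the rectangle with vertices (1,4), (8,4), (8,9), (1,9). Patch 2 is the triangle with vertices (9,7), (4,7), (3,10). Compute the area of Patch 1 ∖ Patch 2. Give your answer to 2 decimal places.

28.58

|Patch 1| = 35, |Patch 1∩Patch 2| = 6.4167.
|Patch 1 ∖ Patch 2| = |Patch 1| − |Patch 1∩Patch 2| = 35 − 6.4167 = 28.58.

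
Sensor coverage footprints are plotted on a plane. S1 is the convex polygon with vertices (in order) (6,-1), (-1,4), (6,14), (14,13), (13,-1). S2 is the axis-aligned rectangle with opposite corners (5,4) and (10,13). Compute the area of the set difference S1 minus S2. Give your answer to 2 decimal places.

|S1| = 161.5, |S1∩S2| = 44.9357.
|S1 ∖ S2| = |S1| − |S1∩S2| = 161.5 − 44.9357 = 116.56.

116.56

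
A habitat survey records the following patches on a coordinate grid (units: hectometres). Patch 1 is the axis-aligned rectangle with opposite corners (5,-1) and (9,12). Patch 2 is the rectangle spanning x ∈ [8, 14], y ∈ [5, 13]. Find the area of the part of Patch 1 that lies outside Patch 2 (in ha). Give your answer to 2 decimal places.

45.00

|Patch 1∩Patch 2|: x∈[8,9], y∈[5,12] → 1·7 = 7.
|Patch 1| = 52.
|Patch 1 ∖ Patch 2| = |Patch 1| − |Patch 1∩Patch 2| = 52 − 7 = 45.00.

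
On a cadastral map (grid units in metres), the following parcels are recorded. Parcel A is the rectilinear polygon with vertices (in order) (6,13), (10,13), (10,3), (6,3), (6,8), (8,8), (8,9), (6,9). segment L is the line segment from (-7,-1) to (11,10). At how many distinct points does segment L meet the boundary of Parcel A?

The segment meets the boundary at (10,9.389), (8,8.167), (7.727,8), (6,6.944).

4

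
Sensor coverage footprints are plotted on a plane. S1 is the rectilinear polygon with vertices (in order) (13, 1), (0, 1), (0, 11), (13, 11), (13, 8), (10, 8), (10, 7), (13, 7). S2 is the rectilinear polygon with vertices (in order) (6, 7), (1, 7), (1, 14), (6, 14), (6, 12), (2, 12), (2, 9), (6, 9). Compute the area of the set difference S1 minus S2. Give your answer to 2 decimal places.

115.00

|S1| = 127, |S1∩S2| = 12.
|S1 ∖ S2| = |S1| − |S1∩S2| = 127 − 12 = 115.00.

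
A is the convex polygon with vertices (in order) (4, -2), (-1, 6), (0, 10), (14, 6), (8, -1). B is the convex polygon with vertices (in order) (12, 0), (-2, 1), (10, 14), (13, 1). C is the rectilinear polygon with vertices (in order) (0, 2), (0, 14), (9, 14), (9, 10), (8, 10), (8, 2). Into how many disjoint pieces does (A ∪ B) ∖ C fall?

2

(A ∪ B) ∖ C splits into 2 disjoint pieces (area 72.0113, area 2.8).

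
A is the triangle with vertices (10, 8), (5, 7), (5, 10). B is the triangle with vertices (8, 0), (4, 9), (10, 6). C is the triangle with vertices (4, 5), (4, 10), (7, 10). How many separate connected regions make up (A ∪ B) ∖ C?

1

(A ∪ B) ∖ C is a single connected region.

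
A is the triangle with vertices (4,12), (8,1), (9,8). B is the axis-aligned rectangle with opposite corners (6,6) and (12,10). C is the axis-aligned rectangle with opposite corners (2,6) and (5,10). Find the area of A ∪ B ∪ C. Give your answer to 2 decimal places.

46.23

By inclusion–exclusion:
Individual areas: |A| = 19.5, |B| = 24, |C| = 12.
|A∩B| = 9.1688.
|A∩C| = 0.1023.
|B∩C| = 0 (no overlap).
|A∩B∩C| = 0.
|A ∪ B ∪ C| = 55.5 − 9.2711 + 0 = 46.23.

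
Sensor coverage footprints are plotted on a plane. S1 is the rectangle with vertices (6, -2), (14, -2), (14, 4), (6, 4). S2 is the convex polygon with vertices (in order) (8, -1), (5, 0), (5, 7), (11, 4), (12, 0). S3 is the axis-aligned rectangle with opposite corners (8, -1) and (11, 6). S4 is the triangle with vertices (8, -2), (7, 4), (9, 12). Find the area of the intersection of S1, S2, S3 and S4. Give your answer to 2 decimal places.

1.25

The intersection is the polygon with vertices (8,-1), (8,4), (8.429,4), (8.073,-0.982).
By the shoelace formula its area is 1.25.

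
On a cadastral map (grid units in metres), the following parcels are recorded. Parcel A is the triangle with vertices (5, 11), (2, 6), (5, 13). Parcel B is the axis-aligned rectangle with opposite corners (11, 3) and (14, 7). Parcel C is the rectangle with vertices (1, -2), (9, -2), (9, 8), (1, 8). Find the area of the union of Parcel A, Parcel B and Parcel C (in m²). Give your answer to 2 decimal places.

By inclusion–exclusion:
Individual areas: |Parcel A| = 3, |Parcel B| = 12, |Parcel C| = 80.
|Parcel A∩Parcel B| = 0.
|Parcel A∩Parcel C| = 0.3429.
|Parcel B∩Parcel C| = 0 (no overlap).
|Parcel A∩Parcel B∩Parcel C| = 0.
|Parcel A ∪ Parcel B ∪ Parcel C| = 95 − 0.3429 + 0 = 94.66.

94.66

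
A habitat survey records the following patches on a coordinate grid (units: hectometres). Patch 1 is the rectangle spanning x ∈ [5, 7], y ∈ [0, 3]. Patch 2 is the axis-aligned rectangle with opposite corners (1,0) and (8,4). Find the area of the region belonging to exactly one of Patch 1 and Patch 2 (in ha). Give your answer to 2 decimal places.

|Patch 1∩Patch 2|: x∈[5,7], y∈[0,3] → 2·3 = 6.
|Patch 1 △ Patch 2| = |Patch 1| + |Patch 2| − 2·|Patch 1∩Patch 2| = 6 + 28 − 12 = 22.00.

22.00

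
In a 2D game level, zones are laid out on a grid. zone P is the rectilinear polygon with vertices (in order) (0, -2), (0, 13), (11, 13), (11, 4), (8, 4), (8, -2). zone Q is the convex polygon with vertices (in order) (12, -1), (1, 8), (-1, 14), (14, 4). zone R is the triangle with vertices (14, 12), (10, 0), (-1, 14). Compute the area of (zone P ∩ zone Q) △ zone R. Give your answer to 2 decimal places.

|zone P ∩ zone Q| = 48.7955.
|(zone P ∩ zone Q) ∩ zone R| = 33.1591.
|(zone P ∩ zone Q) △ zone R| = 48.7955 + 94 − 66.3182 = 76.48.

76.48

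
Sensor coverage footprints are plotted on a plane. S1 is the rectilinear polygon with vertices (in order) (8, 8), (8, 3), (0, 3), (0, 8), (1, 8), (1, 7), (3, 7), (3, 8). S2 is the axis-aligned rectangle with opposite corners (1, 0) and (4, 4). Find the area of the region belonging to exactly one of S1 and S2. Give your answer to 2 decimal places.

44.00

|S1| = 38, |S2| = 12, |S1∩S2| = 3.
|S1 △ S2| = |S1| + |S2| − 2·|S1∩S2| = 38 + 12 − 6 = 44.00.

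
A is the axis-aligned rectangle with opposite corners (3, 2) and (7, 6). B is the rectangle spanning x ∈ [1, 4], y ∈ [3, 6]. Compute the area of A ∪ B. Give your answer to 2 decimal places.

By inclusion–exclusion:
Individual areas: |A| = 16, |B| = 9.
|A∩B|: x∈[3,4], y∈[3,6] → 1·3 = 3.
|A ∪ B| = 25 − 3 = 22.00.

22.00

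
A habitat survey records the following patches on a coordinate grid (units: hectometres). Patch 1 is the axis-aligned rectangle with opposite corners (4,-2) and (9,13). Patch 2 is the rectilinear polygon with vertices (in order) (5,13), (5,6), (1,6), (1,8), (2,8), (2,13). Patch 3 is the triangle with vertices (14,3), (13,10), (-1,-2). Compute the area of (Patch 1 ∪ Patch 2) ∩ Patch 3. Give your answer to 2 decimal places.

19.64

The region (Patch 1 ∪ Patch 2) ∩ Patch 3 is the polygon with vertices (9,1.333), (4,-0.333), (4,2.286), (9,6.571).
By the shoelace formula its area is 19.64.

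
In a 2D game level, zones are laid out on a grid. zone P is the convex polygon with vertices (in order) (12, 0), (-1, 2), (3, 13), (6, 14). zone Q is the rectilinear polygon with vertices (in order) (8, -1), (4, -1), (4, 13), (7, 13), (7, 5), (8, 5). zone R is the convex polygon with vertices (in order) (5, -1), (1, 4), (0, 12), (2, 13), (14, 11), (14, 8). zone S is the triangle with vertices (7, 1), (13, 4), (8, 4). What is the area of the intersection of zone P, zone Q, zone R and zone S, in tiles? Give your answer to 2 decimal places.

The intersection is the polygon with vertices (8,2), (7,1), (8,4).
By the shoelace formula its area is 1.00.

1.00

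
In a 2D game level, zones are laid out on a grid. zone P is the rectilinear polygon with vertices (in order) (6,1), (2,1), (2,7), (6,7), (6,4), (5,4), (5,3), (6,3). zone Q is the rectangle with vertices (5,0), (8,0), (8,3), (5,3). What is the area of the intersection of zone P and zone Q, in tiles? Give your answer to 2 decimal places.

The intersection is the polygon with vertices (5,1), (5,3), (6,3), (6,1).
By the shoelace formula its area is 2.00.

2.00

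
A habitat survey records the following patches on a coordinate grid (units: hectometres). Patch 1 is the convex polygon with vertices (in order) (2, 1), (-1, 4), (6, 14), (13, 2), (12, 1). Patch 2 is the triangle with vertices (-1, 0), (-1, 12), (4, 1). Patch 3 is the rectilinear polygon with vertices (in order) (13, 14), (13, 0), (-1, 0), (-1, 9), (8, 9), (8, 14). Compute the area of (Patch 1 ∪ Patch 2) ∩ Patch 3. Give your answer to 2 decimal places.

98.45

|Patch 1 ∪ Patch 2| = 115.8189.
|(Patch 1 ∪ Patch 2) ∩ Patch 3| = 98.45.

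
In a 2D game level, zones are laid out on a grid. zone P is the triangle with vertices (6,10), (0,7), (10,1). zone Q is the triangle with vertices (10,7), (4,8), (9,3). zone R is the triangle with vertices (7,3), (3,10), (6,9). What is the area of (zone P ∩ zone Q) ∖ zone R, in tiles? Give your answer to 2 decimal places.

4.35

|zone P ∩ zone Q| = 6.74.
|(zone P ∩ zone Q) ∩ zone R| = 2.3924.
|(zone P ∩ zone Q) ∖ zone R| = 6.74 − 2.3924 = 4.35.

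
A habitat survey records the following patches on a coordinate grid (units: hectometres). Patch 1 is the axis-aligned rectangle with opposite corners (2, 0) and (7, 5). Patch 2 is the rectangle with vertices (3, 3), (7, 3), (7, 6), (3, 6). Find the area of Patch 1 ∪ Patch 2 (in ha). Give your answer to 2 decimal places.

By inclusion–exclusion:
Individual areas: |Patch 1| = 25, |Patch 2| = 12.
|Patch 1∩Patch 2|: x∈[3,7], y∈[3,5] → 4·2 = 8.
|Patch 1 ∪ Patch 2| = 37 − 8 = 29.00.

29.00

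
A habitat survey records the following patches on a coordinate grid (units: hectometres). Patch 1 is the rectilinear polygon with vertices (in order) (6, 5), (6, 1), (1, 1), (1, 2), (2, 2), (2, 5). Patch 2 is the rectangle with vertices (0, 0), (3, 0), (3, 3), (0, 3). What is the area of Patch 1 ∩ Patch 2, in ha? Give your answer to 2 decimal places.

The intersection is the polygon with vertices (1,1), (1,2), (2,2), (2,3), (3,3), (3,1).
By the shoelace formula its area is 3.00.

3.00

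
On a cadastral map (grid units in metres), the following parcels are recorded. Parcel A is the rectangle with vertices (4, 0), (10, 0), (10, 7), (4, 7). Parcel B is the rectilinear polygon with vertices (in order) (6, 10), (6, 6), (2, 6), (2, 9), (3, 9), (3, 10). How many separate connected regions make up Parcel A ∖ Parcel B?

1

Parcel A ∖ Parcel B is a single connected region.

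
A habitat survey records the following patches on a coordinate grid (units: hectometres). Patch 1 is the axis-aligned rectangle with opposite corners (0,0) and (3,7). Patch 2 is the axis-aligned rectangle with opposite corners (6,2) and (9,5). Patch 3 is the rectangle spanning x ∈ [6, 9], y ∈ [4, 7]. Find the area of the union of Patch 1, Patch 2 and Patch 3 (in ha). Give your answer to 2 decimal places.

By inclusion–exclusion:
Individual areas: |Patch 1| = 21, |Patch 2| = 9, |Patch 3| = 9.
|Patch 1∩Patch 2| = 0 (no overlap).
|Patch 1∩Patch 3| = 0 (no overlap).
|Patch 2∩Patch 3|: x∈[6,9], y∈[4,5] → 3·1 = 3.
|Patch 1∩Patch 2∩Patch 3| = 0.
|Patch 1 ∪ Patch 2 ∪ Patch 3| = 39 − 3 + 0 = 36.00.

36.00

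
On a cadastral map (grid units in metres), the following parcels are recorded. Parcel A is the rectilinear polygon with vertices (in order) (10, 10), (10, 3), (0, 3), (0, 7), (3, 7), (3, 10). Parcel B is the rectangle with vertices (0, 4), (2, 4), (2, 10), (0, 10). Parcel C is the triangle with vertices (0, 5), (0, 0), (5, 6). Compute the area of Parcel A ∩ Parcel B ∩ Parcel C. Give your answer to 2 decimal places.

2.40

The intersection is the polygon with vertices (2,4), (0,4), (0,5), (2,5.4).
By the shoelace formula its area is 2.40.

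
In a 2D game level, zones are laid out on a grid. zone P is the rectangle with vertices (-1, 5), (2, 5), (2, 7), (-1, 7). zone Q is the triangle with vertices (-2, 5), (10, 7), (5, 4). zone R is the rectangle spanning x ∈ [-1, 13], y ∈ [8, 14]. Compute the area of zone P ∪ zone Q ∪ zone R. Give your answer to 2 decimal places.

By inclusion–exclusion:
Individual areas: |zone P| = 6, |zone Q| = 13, |zone R| = 84.
|zone P∩zone Q| = 1.25.
|zone P∩zone R| = 0 (no overlap).
|zone Q∩zone R| = 0.
|zone P∩zone Q∩zone R| = 0.
|zone P ∪ zone Q ∪ zone R| = 103 − 1.25 + 0 = 101.75.

101.75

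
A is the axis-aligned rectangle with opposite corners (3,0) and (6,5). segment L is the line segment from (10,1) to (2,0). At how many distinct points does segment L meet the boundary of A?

The segment meets the boundary at (3,0.125), (6,0.5).

2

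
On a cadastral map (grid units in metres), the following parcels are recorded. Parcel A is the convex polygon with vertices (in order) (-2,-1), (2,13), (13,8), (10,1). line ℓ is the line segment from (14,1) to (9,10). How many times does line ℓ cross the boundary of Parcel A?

2

The segment meets the boundary at (9.135,9.757), (11.742,5.065).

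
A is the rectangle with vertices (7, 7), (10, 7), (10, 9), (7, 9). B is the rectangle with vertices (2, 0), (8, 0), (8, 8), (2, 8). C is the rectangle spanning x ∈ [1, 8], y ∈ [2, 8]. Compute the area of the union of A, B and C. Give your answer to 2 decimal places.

59.00

By inclusion–exclusion:
Individual areas: |A| = 6, |B| = 48, |C| = 42.
|A∩B|: x∈[7,8], y∈[7,8] → 1·1 = 1.
|A∩C|: x∈[7,8], y∈[7,8] → 1·1 = 1.
|B∩C|: x∈[2,8], y∈[2,8] → 6·6 = 36.
|A∩B∩C| = 1.
|A ∪ B ∪ C| = 96 − 38 + 1 = 59.00.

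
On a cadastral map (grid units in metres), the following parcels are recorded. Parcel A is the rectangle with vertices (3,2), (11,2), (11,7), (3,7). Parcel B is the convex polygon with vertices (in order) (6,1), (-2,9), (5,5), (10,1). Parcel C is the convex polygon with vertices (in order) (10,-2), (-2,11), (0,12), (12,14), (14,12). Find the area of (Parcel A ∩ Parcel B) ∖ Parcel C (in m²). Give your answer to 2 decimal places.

|Parcel A ∩ Parcel B| = 10.7679.
|(Parcel A ∩ Parcel B) ∩ Parcel C| = 6.8416.
|(Parcel A ∩ Parcel B) ∖ Parcel C| = 10.7679 − 6.8416 = 3.93.

3.93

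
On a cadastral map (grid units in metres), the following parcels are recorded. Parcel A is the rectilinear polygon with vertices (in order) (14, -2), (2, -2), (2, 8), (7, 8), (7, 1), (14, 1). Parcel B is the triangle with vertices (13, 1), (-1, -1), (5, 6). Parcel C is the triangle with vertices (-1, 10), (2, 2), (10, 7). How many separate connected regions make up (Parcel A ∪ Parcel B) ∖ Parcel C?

2

(Parcel A ∪ Parcel B) ∖ Parcel C splits into 2 disjoint pieces (area 64.637, area 0.0606).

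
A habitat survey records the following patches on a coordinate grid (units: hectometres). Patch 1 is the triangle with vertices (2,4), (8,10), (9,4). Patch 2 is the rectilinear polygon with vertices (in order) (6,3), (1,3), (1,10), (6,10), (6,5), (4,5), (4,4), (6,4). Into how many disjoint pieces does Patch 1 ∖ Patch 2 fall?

1

Patch 1 ∖ Patch 2 is a single connected region.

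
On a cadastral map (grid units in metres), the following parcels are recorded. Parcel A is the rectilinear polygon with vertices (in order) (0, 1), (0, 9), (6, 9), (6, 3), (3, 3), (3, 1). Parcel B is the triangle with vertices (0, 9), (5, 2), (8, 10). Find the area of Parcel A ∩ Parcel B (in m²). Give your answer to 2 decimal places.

22.62

The intersection is the polygon with vertices (6,9), (6,4.667), (5.375,3), (4.286,3), (0,9).
By the shoelace formula its area is 22.62.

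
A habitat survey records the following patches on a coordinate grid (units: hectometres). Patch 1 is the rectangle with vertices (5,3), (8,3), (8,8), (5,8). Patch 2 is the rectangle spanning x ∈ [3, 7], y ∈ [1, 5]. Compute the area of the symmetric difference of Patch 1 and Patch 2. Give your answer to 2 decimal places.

|Patch 1∩Patch 2|: x∈[5,7], y∈[3,5] → 2·2 = 4.
|Patch 1 △ Patch 2| = |Patch 1| + |Patch 2| − 2·|Patch 1∩Patch 2| = 15 + 16 − 8 = 23.00.

23.00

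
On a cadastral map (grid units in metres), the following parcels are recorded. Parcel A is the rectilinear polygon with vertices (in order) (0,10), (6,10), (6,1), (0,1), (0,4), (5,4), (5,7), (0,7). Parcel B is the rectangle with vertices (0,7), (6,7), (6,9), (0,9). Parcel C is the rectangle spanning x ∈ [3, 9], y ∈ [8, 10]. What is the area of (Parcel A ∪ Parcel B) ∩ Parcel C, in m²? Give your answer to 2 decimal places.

6.00

The region (Parcel A ∪ Parcel B) ∩ Parcel C is the polygon with vertices (6,9), (6,8), (3,8), (3,10), (6,10).
By the shoelace formula its area is 6.00.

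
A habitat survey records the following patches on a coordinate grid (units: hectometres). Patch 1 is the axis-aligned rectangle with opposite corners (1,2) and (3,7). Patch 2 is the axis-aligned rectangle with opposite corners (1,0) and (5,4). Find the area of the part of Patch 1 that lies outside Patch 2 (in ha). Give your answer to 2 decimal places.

|Patch 1∩Patch 2|: x∈[1,3], y∈[2,4] → 2·2 = 4.
|Patch 1| = 10.
|Patch 1 ∖ Patch 2| = |Patch 1| − |Patch 1∩Patch 2| = 10 − 4 = 6.00.

6.00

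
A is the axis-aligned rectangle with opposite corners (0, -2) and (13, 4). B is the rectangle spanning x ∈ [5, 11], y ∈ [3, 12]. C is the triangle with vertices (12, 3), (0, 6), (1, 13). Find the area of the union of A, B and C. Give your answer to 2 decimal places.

By inclusion–exclusion:
Individual areas: |A| = 78, |B| = 54, |C| = 43.5.
|A∩B|: x∈[5,11], y∈[3,4] → 6·1 = 6.
|A∩C| = 1.45.
|B∩C| = 15.8182.
|A∩B∩C| = 1.1205.
|A ∪ B ∪ C| = 175.5 − 23.2682 + 1.1205 = 153.35.

153.35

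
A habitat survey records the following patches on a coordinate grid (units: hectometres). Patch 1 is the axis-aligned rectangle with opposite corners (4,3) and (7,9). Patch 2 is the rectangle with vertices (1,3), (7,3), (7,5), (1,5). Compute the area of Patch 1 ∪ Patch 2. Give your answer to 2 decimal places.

24.00

By inclusion–exclusion:
Individual areas: |Patch 1| = 18, |Patch 2| = 12.
|Patch 1∩Patch 2|: x∈[4,7], y∈[3,5] → 3·2 = 6.
|Patch 1 ∪ Patch 2| = 30 − 6 = 24.00.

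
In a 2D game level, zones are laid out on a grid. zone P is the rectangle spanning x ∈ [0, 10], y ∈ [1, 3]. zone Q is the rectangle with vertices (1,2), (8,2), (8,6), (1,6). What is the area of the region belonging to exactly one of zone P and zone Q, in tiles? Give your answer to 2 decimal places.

|zone P∩zone Q|: x∈[1,8], y∈[2,3] → 7·1 = 7.
|zone P △ zone Q| = |zone P| + |zone Q| − 2·|zone P∩zone Q| = 20 + 28 − 14 = 34.00.

34.00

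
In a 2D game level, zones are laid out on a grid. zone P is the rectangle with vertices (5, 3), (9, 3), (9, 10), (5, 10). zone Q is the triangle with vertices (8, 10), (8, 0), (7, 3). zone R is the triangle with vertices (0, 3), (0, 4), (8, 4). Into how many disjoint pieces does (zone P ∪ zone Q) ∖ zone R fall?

(zone P ∪ zone Q) ∖ zone R is a single connected region.

1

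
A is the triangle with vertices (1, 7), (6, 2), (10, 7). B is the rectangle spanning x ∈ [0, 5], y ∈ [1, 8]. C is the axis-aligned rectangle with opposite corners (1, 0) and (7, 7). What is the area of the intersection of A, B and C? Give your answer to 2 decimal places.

8.00

The intersection is the polygon with vertices (5,7), (5,3), (1,7).
By the shoelace formula its area is 8.00.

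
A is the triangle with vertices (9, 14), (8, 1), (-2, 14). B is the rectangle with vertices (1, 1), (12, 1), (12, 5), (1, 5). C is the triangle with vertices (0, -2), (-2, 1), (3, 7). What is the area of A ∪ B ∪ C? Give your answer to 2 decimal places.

119.63

By inclusion–exclusion:
Individual areas: |A| = 71.5, |B| = 44, |C| = 13.5.
|A∩B| = 6.7692.
|A∩C| = 0.
|B∩C| = 2.6.
|A∩B∩C| = 0.
|A ∪ B ∪ C| = 129 − 9.3692 + 0 = 119.63.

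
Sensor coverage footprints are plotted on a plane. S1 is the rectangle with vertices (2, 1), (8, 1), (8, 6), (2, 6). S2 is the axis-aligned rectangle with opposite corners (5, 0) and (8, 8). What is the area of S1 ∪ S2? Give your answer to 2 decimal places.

39.00

By inclusion–exclusion:
Individual areas: |S1| = 30, |S2| = 24.
|S1∩S2|: x∈[5,8], y∈[1,6] → 3·5 = 15.
|S1 ∪ S2| = 54 − 15 = 39.00.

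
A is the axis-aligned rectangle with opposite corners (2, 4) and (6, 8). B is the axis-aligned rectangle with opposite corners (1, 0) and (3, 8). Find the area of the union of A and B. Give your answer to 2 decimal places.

28.00

By inclusion–exclusion:
Individual areas: |A| = 16, |B| = 16.
|A∩B|: x∈[2,3], y∈[4,8] → 1·4 = 4.
|A ∪ B| = 32 − 4 = 28.00.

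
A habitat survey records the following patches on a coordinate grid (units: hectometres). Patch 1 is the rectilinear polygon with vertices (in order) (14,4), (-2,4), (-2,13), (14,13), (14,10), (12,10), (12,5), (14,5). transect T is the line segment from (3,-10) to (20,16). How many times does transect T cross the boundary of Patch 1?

The segment meets the boundary at (12.808,5), (12.154,4).

2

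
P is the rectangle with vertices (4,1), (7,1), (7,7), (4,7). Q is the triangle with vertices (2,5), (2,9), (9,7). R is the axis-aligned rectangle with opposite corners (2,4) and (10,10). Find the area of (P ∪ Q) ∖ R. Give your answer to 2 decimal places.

9.00

|P ∪ Q| = 29.
|(P ∪ Q) ∩ R| = 20.
|(P ∪ Q) ∖ R| = 29 − 20 = 9.00.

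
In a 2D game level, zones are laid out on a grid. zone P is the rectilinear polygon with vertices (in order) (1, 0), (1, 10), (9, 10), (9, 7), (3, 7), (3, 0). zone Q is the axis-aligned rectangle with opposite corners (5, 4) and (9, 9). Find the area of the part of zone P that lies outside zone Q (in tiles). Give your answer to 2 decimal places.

30.00

|zone P| = 38, |zone P∩zone Q| = 8.
|zone P ∖ zone Q| = |zone P| − |zone P∩zone Q| = 38 − 8 = 30.00.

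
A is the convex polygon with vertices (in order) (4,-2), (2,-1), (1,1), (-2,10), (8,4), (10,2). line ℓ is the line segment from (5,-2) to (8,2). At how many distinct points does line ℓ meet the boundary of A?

1

The segment meets the boundary at (6,-0.667).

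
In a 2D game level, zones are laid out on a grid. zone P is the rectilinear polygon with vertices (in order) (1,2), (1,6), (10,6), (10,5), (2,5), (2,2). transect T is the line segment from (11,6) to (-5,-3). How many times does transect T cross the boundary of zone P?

The segment meets the boundary at (9.222,5), (10,5.438).

2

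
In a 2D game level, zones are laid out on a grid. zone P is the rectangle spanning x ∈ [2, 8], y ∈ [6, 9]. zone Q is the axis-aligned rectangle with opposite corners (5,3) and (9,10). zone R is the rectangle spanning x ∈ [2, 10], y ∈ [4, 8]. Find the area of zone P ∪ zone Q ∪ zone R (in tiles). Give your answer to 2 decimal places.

By inclusion–exclusion:
Individual areas: |zone P| = 18, |zone Q| = 28, |zone R| = 32.
|zone P∩zone Q|: x∈[5,8], y∈[6,9] → 3·3 = 9.
|zone P∩zone R|: x∈[2,8], y∈[6,8] → 6·2 = 12.
|zone Q∩zone R|: x∈[5,9], y∈[4,8] → 4·4 = 16.
|zone P∩zone Q∩zone R| = 6.
|zone P ∪ zone Q ∪ zone R| = 78 − 37 + 6 = 47.00.

47.00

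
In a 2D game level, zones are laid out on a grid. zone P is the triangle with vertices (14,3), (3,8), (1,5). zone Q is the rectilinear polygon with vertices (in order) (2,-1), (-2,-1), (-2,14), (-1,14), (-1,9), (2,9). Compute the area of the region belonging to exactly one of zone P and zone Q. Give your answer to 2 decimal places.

|zone P| = 21.5, |zone Q| = 45, |zone P∩zone Q| = 0.8269.
|zone P △ zone Q| = |zone P| + |zone Q| − 2·|zone P∩zone Q| = 21.5 + 45 − 1.6538 = 64.85.

64.85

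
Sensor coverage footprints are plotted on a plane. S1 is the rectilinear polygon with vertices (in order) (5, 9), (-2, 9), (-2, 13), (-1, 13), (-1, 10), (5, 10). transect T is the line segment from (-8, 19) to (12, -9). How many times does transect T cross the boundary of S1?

2

The segment meets the boundary at (-0.857,9), (-2,10.6).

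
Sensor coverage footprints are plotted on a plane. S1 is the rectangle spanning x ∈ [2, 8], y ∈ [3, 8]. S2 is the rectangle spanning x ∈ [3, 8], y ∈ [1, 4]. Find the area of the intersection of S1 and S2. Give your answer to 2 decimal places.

5.00

|S1∩S2|: x∈[3,8], y∈[3,4] → 5·1 = 5.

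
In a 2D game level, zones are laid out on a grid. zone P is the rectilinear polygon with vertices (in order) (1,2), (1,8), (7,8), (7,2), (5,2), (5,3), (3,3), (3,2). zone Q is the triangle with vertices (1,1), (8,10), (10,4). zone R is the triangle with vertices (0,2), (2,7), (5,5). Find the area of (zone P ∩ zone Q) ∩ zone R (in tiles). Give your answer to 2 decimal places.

0.62

The region (zone P ∩ zone Q) ∩ zone R is the polygon with vertices (4.415,5.39), (5,5), (3.333,4).
By the shoelace formula its area is 0.62.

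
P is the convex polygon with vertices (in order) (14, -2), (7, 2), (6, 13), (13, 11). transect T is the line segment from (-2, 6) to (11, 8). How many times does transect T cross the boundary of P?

The segment meets the boundary at (6.517,7.31).

1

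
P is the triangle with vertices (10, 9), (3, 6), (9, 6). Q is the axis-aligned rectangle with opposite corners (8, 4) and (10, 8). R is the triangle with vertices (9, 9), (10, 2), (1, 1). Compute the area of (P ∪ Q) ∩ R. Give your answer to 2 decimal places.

The region (P ∪ Q) ∩ R is the polygon with vertices (9.058,8.596), (9.714,4), (8,4), (8,6), (6,6), (8.25,8.25).
By the shoelace formula its area is 8.11.

8.11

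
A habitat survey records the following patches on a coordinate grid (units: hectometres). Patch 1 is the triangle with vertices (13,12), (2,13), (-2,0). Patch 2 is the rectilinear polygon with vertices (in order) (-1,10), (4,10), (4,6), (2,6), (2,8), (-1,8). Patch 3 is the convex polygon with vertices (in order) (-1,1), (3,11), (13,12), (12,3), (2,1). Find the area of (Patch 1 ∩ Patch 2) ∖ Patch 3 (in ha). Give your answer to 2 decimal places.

2.86

|Patch 1 ∩ Patch 2| = 10.4615.
|(Patch 1 ∩ Patch 2) ∩ Patch 3| = 7.6.
|(Patch 1 ∩ Patch 2) ∖ Patch 3| = 10.4615 − 7.6 = 2.86.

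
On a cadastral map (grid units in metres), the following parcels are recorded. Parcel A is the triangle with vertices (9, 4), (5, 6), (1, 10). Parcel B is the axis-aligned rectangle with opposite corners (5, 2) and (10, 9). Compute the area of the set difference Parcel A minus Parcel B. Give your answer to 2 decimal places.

|Parcel A| = 4, |Parcel A∩Parcel B| = 2.
|Parcel A ∖ Parcel B| = |Parcel A| − |Parcel A∩Parcel B| = 4 − 2 = 2.00.

2.00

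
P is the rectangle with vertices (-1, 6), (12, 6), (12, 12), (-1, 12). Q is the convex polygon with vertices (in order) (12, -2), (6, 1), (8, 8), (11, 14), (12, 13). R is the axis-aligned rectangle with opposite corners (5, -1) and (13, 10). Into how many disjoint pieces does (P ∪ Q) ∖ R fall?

(P ∪ Q) ∖ R splits into 2 disjoint pieces (area 1, area 52.5).

2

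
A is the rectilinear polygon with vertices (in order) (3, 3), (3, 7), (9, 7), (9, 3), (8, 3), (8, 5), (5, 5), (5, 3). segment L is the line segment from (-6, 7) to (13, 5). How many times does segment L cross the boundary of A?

The segment meets the boundary at (9,5.421), (3,6.053).

2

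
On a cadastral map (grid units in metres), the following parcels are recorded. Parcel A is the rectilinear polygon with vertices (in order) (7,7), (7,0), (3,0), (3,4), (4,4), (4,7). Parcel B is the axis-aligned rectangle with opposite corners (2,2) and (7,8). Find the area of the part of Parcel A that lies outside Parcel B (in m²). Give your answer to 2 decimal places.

8.00

|Parcel A| = 25, |Parcel A∩Parcel B| = 17.
|Parcel A ∖ Parcel B| = |Parcel A| − |Parcel A∩Parcel B| = 25 − 17 = 8.00.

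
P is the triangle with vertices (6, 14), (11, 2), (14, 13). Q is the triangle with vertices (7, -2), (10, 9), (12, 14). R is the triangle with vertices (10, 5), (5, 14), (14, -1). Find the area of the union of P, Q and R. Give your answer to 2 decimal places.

48.26

By inclusion–exclusion:
Individual areas: |P| = 45.5, |Q| = 3.5, |R| = 3.
|P∩Q| = 2.2071.
|P∩R| = 1.5345.
|Q∩R| = 0.1298.
|P∩Q∩R| = 0.1298.
|P ∪ Q ∪ R| = 52 − 3.8714 + 0.1298 = 48.26.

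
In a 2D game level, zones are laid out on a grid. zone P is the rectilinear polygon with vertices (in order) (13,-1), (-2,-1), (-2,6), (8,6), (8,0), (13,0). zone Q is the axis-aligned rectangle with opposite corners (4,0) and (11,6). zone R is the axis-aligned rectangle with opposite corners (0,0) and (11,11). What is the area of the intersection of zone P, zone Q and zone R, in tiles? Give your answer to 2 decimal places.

24.00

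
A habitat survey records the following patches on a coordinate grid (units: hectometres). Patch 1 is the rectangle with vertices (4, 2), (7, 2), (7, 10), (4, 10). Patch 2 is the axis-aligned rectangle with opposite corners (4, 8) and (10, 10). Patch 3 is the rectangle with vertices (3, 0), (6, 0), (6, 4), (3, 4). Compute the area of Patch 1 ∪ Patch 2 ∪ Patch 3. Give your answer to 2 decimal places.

By inclusion–exclusion:
Individual areas: |Patch 1| = 24, |Patch 2| = 12, |Patch 3| = 12.
|Patch 1∩Patch 2|: x∈[4,7], y∈[8,10] → 3·2 = 6.
|Patch 1∩Patch 3|: x∈[4,6], y∈[2,4] → 2·2 = 4.
|Patch 2∩Patch 3| = 0 (no overlap).
|Patch 1∩Patch 2∩Patch 3| = 0.
|Patch 1 ∪ Patch 2 ∪ Patch 3| = 48 − 10 + 0 = 38.00.

38.00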